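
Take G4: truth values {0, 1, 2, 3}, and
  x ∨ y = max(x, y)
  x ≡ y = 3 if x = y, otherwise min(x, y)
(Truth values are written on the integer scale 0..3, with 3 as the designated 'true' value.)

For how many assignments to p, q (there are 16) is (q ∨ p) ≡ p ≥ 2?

11

p = 0, q = 0 ↦ 3  ≥
p = 0, q = 1 ↦ 0  <
p = 0, q = 2 ↦ 0  <
p = 0, q = 3 ↦ 0  <
p = 1, q = 0 ↦ 3  ≥
p = 1, q = 1 ↦ 3  ≥
p = 1, q = 2 ↦ 1  <
p = 1, q = 3 ↦ 1  <
p = 2, q = 0 ↦ 3  ≥
p = 2, q = 1 ↦ 3  ≥
p = 2, q = 2 ↦ 3  ≥
p = 2, q = 3 ↦ 2  ≥
p = 3, q = 0 ↦ 3  ≥
p = 3, q = 1 ↦ 3  ≥
p = 3, q = 2 ↦ 3  ≥
p = 3, q = 3 ↦ 3  ≥
So 11 of the 16 assignments meet the threshold.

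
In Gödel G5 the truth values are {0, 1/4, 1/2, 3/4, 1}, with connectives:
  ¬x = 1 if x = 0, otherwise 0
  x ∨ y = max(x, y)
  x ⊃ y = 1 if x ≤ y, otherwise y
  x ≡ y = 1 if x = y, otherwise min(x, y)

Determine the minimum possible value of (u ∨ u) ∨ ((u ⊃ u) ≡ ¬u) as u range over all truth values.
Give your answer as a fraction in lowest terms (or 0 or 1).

Take u = 1/4:
u ∨ u = 1/4 ∨ 1/4 = 1/4
u ⊃ u = 1/4 ⊃ 1/4 = 1
¬u = ¬1/4 = 0
(u ⊃ u) ≡ ¬u = 1 ≡ 0 = 0
(u ∨ u) ∨ ((u ⊃ u) ≡ ¬u) = 1/4 ∨ 0 = 1/4
No assignment yields a value below 1/4, so this is the minimum.

1/4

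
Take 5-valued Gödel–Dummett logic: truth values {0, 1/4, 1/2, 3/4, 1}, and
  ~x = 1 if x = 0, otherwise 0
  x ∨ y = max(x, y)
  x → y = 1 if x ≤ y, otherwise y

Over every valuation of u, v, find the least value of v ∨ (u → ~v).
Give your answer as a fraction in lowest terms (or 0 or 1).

Take u = 1/4, v = 1/4:
~v = ~1/4 = 0
u → ~v = 1/4 → 0 = 0
v ∨ (u → ~v) = 1/4 ∨ 0 = 1/4
No assignment yields a value below 1/4, so this is the minimum.

1/4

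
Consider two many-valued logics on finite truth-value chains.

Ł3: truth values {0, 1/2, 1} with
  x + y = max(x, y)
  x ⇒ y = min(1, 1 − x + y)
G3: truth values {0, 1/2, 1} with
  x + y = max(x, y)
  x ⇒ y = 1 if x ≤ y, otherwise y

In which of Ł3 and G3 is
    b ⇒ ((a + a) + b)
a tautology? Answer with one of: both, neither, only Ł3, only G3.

In Ł3: every assignment gives 1 — tautology.
In G3: every assignment gives 1 — tautology.

both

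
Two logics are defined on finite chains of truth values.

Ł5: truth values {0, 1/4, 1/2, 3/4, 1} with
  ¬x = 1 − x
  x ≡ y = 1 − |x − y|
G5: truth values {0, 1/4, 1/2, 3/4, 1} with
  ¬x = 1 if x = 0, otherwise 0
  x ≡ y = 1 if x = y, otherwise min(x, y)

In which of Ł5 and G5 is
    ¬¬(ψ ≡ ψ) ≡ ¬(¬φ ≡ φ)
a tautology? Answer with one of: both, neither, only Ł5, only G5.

In Ł5: at φ = 1/4, ψ = 0 the value is 1/2 — not a tautology.
In G5: every assignment gives 1 — tautology.

only G5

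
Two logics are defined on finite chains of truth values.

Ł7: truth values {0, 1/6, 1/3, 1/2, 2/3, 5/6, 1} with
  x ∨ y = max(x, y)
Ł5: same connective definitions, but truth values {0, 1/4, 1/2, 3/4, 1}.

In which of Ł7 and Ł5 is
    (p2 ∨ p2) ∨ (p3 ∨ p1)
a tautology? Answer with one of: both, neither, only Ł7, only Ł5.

In Ł7: at p1 = 0, p2 = 0, p3 = 0 the value is 0 — not a tautology.
In Ł5: at p1 = 0, p2 = 0, p3 = 0 the value is 0 — not a tautology.

neither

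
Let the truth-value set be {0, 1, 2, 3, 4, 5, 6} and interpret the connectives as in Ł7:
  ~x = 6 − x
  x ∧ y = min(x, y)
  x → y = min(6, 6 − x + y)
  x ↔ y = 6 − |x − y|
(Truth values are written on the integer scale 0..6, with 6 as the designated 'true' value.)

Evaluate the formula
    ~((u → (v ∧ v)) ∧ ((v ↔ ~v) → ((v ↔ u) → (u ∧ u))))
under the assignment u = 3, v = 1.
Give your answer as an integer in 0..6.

2

v ∧ v = 1 ∧ 1 = 1
u → (v ∧ v) = 3 → 1 = 4
~v = ~1 = 5
v ↔ ~v = 1 ↔ 5 = 2
v ↔ u = 1 ↔ 3 = 4
u ∧ u = 3 ∧ 3 = 3
(v ↔ u) → (u ∧ u) = 4 → 3 = 5
(v ↔ ~v) → ((v ↔ u) → (u ∧ u)) = 2 → 5 = 6
(u → (v ∧ v)) ∧ ((v ↔ ~v) → ((v ↔ u) → (u ∧ u))) = 4 ∧ 6 = 4
~((u → (v ∧ v)) ∧ ((v ↔ ~v) → ((v ↔ u) → (u ∧ u)))) = ~4 = 2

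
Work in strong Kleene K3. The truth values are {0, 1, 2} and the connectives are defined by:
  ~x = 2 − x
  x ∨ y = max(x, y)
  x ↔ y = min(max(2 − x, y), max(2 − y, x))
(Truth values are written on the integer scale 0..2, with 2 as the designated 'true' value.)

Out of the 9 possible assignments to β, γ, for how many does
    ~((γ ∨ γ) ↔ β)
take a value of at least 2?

β = 0, γ = 0 ↦ 0  <
β = 0, γ = 1 ↦ 1  <
β = 0, γ = 2 ↦ 2  ≥
β = 1, γ = 0 ↦ 1  <
β = 1, γ = 1 ↦ 1  <
β = 1, γ = 2 ↦ 1  <
β = 2, γ = 0 ↦ 2  ≥
β = 2, γ = 1 ↦ 1  <
β = 2, γ = 2 ↦ 0  <
So 2 of the 9 assignments meet the threshold.

2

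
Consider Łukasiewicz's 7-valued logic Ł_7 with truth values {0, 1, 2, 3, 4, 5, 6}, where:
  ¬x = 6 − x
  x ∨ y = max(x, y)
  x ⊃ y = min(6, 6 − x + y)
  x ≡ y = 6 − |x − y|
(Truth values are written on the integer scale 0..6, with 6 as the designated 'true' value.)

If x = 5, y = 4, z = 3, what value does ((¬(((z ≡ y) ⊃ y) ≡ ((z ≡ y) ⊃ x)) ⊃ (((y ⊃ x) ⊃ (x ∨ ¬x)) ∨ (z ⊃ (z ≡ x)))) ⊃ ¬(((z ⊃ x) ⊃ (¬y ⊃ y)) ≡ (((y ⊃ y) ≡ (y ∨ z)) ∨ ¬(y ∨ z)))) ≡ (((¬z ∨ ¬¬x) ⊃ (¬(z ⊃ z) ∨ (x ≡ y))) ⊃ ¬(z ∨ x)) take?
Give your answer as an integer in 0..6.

z ≡ y = 3 ≡ 4 = 5
(z ≡ y) ⊃ y = 5 ⊃ 4 = 5
z ≡ y = 3 ≡ 4 = 5
(z ≡ y) ⊃ x = 5 ⊃ 5 = 6
((z ≡ y) ⊃ y) ≡ ((z ≡ y) ⊃ x) = 5 ≡ 6 = 5
¬(((z ≡ y) ⊃ y) ≡ ((z ≡ y) ⊃ x)) = ¬5 = 1
y ⊃ x = 4 ⊃ 5 = 6
¬x = ¬5 = 1
x ∨ ¬x = 5 ∨ 1 = 5
(y ⊃ x) ⊃ (x ∨ ¬x) = 6 ⊃ 5 = 5
z ≡ x = 3 ≡ 5 = 4
z ⊃ (z ≡ x) = 3 ⊃ 4 = 6
((y ⊃ x) ⊃ (x ∨ ¬x)) ∨ (z ⊃ (z ≡ x)) = 5 ∨ 6 = 6
¬(((z ≡ y) ⊃ y) ≡ ((z ≡ y) ⊃ x)) ⊃ (((y ⊃ x) ⊃ (x ∨ ¬x)) ∨ (z ⊃ (z ≡ x))) = 1 ⊃ 6 = 6
z ⊃ x = 3 ⊃ 5 = 6
¬y = ¬4 = 2
¬y ⊃ y = 2 ⊃ 4 = 6
(z ⊃ x) ⊃ (¬y ⊃ y) = 6 ⊃ 6 = 6
y ⊃ y = 4 ⊃ 4 = 6
y ∨ z = 4 ∨ 3 = 4
(y ⊃ y) ≡ (y ∨ z) = 6 ≡ 4 = 4
y ∨ z = 4 ∨ 3 = 4
¬(y ∨ z) = ¬4 = 2
((y ⊃ y) ≡ (y ∨ z)) ∨ ¬(y ∨ z) = 4 ∨ 2 = 4
((z ⊃ x) ⊃ (¬y ⊃ y)) ≡ (((y ⊃ y) ≡ (y ∨ z)) ∨ ¬(y ∨ z)) = 6 ≡ 4 = 4
¬(((z ⊃ x) ⊃ (¬y ⊃ y)) ≡ (((y ⊃ y) ≡ (y ∨ z)) ∨ ¬(y ∨ z))) = ¬4 = 2
(¬(((z ≡ y) ⊃ y) ≡ ((z ≡ y) ⊃ x)) ⊃ (((y ⊃ x) ⊃ (x ∨ ¬x)) ∨ (z ⊃ (z ≡ x)))) ⊃ ¬(((z ⊃ x) ⊃ (¬y ⊃ y)) ≡ (((y ⊃ y) ≡ (y ∨ z)) ∨ ¬(y ∨ z))) = 6 ⊃ 2 = 2
¬z = ¬3 = 3
¬x = ¬5 = 1
¬¬x = ¬1 = 5
¬z ∨ ¬¬x = 3 ∨ 5 = 5
z ⊃ z = 3 ⊃ 3 = 6
¬(z ⊃ z) = ¬6 = 0
x ≡ y = 5 ≡ 4 = 5
¬(z ⊃ z) ∨ (x ≡ y) = 0 ∨ 5 = 5
(¬z ∨ ¬¬x) ⊃ (¬(z ⊃ z) ∨ (x ≡ y)) = 5 ⊃ 5 = 6
z ∨ x = 3 ∨ 5 = 5
¬(z ∨ x) = ¬5 = 1
((¬z ∨ ¬¬x) ⊃ (¬(z ⊃ z) ∨ (x ≡ y))) ⊃ ¬(z ∨ x) = 6 ⊃ 1 = 1
((¬(((z ≡ y) ⊃ y) ≡ ((z ≡ y) ⊃ x)) ⊃ (((y ⊃ x) ⊃ (x ∨ ¬x)) ∨ (z ⊃ (z ≡ x)))) ⊃ ¬(((z ⊃ x) ⊃ (¬y ⊃ y)) ≡ (((y ⊃ y) ≡ (y ∨ z)) ∨ ¬(y ∨ z)))) ≡ (((¬z ∨ ¬¬x) ⊃ (¬(z ⊃ z) ∨ (x ≡ y))) ⊃ ¬(z ∨ x)) = 2 ≡ 1 = 5

5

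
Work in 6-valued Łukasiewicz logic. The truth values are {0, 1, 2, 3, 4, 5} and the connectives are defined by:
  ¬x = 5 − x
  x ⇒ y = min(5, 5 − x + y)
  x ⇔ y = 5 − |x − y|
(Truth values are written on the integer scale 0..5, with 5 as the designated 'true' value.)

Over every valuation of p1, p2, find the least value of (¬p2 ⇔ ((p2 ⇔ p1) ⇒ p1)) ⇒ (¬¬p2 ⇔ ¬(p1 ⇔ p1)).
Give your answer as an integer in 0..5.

Take p1 = 0, p2 = 3:
¬p2 = ¬3 = 2
p2 ⇔ p1 = 3 ⇔ 0 = 2
(p2 ⇔ p1) ⇒ p1 = 2 ⇒ 0 = 3
¬p2 ⇔ ((p2 ⇔ p1) ⇒ p1) = 2 ⇔ 3 = 4
¬p2 = ¬3 = 2
¬¬p2 = ¬2 = 3
p1 ⇔ p1 = 0 ⇔ 0 = 5
¬(p1 ⇔ p1) = ¬5 = 0
¬¬p2 ⇔ ¬(p1 ⇔ p1) = 3 ⇔ 0 = 2
(¬p2 ⇔ ((p2 ⇔ p1) ⇒ p1)) ⇒ (¬¬p2 ⇔ ¬(p1 ⇔ p1)) = 4 ⇒ 2 = 3
No assignment yields a value below 3, so this is the minimum.

3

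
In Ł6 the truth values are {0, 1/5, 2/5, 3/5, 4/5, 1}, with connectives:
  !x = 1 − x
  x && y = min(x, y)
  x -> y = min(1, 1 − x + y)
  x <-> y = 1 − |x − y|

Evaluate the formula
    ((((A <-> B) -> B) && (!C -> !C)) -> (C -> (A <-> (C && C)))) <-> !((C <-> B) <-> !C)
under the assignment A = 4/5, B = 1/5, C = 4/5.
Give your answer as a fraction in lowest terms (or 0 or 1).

A <-> B = 4/5 <-> 1/5 = 2/5
(A <-> B) -> B = 2/5 -> 1/5 = 4/5
!C = !4/5 = 1/5
!C = !4/5 = 1/5
!C -> !C = 1/5 -> 1/5 = 1
((A <-> B) -> B) && (!C -> !C) = 4/5 && 1 = 4/5
C && C = 4/5 && 4/5 = 4/5
A <-> (C && C) = 4/5 <-> 4/5 = 1
C -> (A <-> (C && C)) = 4/5 -> 1 = 1
(((A <-> B) -> B) && (!C -> !C)) -> (C -> (A <-> (C && C))) = 4/5 -> 1 = 1
C <-> B = 4/5 <-> 1/5 = 2/5
!C = !4/5 = 1/5
(C <-> B) <-> !C = 2/5 <-> 1/5 = 4/5
!((C <-> B) <-> !C) = !4/5 = 1/5
((((A <-> B) -> B) && (!C -> !C)) -> (C -> (A <-> (C && C)))) <-> !((C <-> B) <-> !C) = 1 <-> 1/5 = 1/5

1/5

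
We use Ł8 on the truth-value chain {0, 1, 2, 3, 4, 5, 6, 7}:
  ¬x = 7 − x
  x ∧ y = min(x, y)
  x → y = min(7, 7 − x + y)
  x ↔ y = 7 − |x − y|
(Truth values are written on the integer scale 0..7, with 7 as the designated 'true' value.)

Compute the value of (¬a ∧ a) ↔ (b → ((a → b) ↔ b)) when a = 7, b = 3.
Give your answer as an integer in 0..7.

0

¬a = ¬7 = 0
¬a ∧ a = 0 ∧ 7 = 0
a → b = 7 → 3 = 3
(a → b) ↔ b = 3 ↔ 3 = 7
b → ((a → b) ↔ b) = 3 → 7 = 7
(¬a ∧ a) ↔ (b → ((a → b) ↔ b)) = 0 ↔ 7 = 0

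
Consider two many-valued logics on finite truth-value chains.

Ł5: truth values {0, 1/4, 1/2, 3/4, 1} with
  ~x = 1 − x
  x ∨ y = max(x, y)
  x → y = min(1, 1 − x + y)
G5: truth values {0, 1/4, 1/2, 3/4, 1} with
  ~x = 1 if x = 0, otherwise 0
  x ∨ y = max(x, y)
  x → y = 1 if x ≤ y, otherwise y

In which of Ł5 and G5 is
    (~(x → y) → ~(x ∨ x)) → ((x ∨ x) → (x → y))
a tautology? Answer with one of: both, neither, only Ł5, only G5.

only Ł5

In Ł5: every assignment gives 1 — tautology.
In G5: at x = 1/2, y = 1/4 the value is 1/4 — not a tautology.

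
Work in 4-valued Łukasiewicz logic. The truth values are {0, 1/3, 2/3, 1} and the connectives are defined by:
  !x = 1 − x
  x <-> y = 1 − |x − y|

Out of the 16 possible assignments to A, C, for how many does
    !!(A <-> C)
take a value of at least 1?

4

A = 0, C = 0 ↦ 1  ≥
A = 0, C = 1/3 ↦ 2/3  <
A = 0, C = 2/3 ↦ 1/3  <
A = 0, C = 1 ↦ 0  <
A = 1/3, C = 0 ↦ 2/3  <
A = 1/3, C = 1/3 ↦ 1  ≥
A = 1/3, C = 2/3 ↦ 2/3  <
A = 1/3, C = 1 ↦ 1/3  <
A = 2/3, C = 0 ↦ 1/3  <
A = 2/3, C = 1/3 ↦ 2/3  <
A = 2/3, C = 2/3 ↦ 1  ≥
A = 2/3, C = 1 ↦ 2/3  <
A = 1, C = 0 ↦ 0  <
A = 1, C = 1/3 ↦ 1/3  <
A = 1, C = 2/3 ↦ 2/3  <
A = 1, C = 1 ↦ 1  ≥
So 4 of the 16 assignments meet the threshold.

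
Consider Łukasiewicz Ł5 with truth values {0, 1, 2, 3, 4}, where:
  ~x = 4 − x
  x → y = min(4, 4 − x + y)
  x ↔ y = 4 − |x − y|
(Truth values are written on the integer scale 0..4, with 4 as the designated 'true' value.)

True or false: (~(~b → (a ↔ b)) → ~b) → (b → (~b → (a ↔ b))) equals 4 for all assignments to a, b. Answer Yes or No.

At a = 4, b = 1, for instance:
~b = ~1 = 3
a ↔ b = 4 ↔ 1 = 1
~b → (a ↔ b) = 3 → 1 = 2
~(~b → (a ↔ b)) = ~2 = 2
~b = ~1 = 3
~(~b → (a ↔ b)) → ~b = 2 → 3 = 4
b → (~b → (a ↔ b)) = 1 → 2 = 4
(~(~b → (a ↔ b)) → ~b) → (b → (~b → (a ↔ b))) = 4 → 4 = 4
and checking the remaining 24 assignments likewise gives ≥ 4 in every case.

Yes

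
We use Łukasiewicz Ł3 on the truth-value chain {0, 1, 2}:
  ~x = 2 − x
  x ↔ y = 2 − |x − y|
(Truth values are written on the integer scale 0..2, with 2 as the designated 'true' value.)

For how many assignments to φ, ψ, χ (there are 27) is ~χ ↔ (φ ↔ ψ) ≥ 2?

9

value 2: 9 assignments (counts)
value 1: 13 assignments
value 0: 5 assignments
So 9 of the 27 assignments meet the threshold.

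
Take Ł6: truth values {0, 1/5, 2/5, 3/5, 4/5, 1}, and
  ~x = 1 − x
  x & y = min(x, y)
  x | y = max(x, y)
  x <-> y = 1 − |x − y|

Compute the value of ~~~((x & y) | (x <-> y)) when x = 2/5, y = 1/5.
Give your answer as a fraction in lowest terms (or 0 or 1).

x & y = 2/5 & 1/5 = 1/5
x <-> y = 2/5 <-> 1/5 = 4/5
(x & y) | (x <-> y) = 1/5 | 4/5 = 4/5
~((x & y) | (x <-> y)) = ~4/5 = 1/5
~~((x & y) | (x <-> y)) = ~1/5 = 4/5
~~~((x & y) | (x <-> y)) = ~4/5 = 1/5

1/5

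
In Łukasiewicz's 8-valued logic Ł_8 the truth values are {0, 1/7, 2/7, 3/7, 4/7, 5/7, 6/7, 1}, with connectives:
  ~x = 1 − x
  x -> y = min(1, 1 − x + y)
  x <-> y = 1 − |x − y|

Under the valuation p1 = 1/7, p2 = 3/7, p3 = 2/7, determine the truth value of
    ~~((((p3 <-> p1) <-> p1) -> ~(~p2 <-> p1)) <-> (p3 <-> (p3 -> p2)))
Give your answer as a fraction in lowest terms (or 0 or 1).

p3 <-> p1 = 2/7 <-> 1/7 = 6/7
(p3 <-> p1) <-> p1 = 6/7 <-> 1/7 = 2/7
~p2 = ~3/7 = 4/7
~p2 <-> p1 = 4/7 <-> 1/7 = 4/7
~(~p2 <-> p1) = ~4/7 = 3/7
((p3 <-> p1) <-> p1) -> ~(~p2 <-> p1) = 2/7 -> 3/7 = 1
p3 -> p2 = 2/7 -> 3/7 = 1
p3 <-> (p3 -> p2) = 2/7 <-> 1 = 2/7
(((p3 <-> p1) <-> p1) -> ~(~p2 <-> p1)) <-> (p3 <-> (p3 -> p2)) = 1 <-> 2/7 = 2/7
~((((p3 <-> p1) <-> p1) -> ~(~p2 <-> p1)) <-> (p3 <-> (p3 -> p2))) = ~2/7 = 5/7
~~((((p3 <-> p1) <-> p1) -> ~(~p2 <-> p1)) <-> (p3 <-> (p3 -> p2))) = ~5/7 = 2/7

2/7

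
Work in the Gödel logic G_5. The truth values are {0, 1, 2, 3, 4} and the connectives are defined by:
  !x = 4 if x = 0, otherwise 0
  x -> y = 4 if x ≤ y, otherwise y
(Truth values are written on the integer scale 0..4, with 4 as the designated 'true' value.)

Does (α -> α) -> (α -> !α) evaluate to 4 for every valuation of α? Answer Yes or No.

No

Counterexample: take α = 1.
α -> α = 1 -> 1 = 4
!α = !1 = 0
α -> !α = 1 -> 0 = 0
(α -> α) -> (α -> !α) = 4 -> 0 = 0
This gives 0 ≠ 4.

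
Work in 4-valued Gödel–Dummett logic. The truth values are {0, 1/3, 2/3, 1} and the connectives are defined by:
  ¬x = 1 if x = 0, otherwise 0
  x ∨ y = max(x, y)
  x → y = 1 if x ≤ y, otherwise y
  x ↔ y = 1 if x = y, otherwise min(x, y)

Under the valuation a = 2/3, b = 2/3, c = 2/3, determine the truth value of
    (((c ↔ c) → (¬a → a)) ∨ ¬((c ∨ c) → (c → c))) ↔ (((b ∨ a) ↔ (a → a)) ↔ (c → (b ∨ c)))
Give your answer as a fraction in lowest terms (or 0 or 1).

c ↔ c = 2/3 ↔ 2/3 = 1
¬a = ¬2/3 = 0
¬a → a = 0 → 2/3 = 1
(c ↔ c) → (¬a → a) = 1 → 1 = 1
c ∨ c = 2/3 ∨ 2/3 = 2/3
c → c = 2/3 → 2/3 = 1
(c ∨ c) → (c → c) = 2/3 → 1 = 1
¬((c ∨ c) → (c → c)) = ¬1 = 0
((c ↔ c) → (¬a → a)) ∨ ¬((c ∨ c) → (c → c)) = 1 ∨ 0 = 1
b ∨ a = 2/3 ∨ 2/3 = 2/3
a → a = 2/3 → 2/3 = 1
(b ∨ a) ↔ (a → a) = 2/3 ↔ 1 = 2/3
b ∨ c = 2/3 ∨ 2/3 = 2/3
c → (b ∨ c) = 2/3 → 2/3 = 1
((b ∨ a) ↔ (a → a)) ↔ (c → (b ∨ c)) = 2/3 ↔ 1 = 2/3
(((c ↔ c) → (¬a → a)) ∨ ¬((c ∨ c) → (c → c))) ↔ (((b ∨ a) ↔ (a → a)) ↔ (c → (b ∨ c))) = 1 ↔ 2/3 = 2/3

2/3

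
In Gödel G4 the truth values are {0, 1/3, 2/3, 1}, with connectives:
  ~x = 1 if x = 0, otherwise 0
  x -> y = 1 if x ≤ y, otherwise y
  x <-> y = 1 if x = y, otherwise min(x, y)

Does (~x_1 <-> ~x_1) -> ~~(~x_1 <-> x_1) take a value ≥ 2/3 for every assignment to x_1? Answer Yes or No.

Counterexample: take x_1 = 0.
~x_1 = ~0 = 1
~x_1 = ~0 = 1
~x_1 <-> ~x_1 = 1 <-> 1 = 1
~x_1 = ~0 = 1
~x_1 <-> x_1 = 1 <-> 0 = 0
~(~x_1 <-> x_1) = ~0 = 1
~~(~x_1 <-> x_1) = ~1 = 0
(~x_1 <-> ~x_1) -> ~~(~x_1 <-> x_1) = 1 -> 0 = 0
This gives 0, which is below 2/3.

No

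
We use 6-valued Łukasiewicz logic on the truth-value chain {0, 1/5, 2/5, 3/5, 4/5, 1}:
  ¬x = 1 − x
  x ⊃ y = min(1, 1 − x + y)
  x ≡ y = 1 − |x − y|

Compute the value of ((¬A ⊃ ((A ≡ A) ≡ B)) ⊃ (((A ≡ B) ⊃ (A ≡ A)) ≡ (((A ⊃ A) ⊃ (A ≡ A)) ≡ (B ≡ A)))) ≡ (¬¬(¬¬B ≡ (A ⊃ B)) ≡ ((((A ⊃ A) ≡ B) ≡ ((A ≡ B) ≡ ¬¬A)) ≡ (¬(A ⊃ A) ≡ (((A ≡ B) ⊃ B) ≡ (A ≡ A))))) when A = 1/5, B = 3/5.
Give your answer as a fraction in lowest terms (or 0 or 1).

¬A = ¬1/5 = 4/5
A ≡ A = 1/5 ≡ 1/5 = 1
(A ≡ A) ≡ B = 1 ≡ 3/5 = 3/5
¬A ⊃ ((A ≡ A) ≡ B) = 4/5 ⊃ 3/5 = 4/5
A ≡ B = 1/5 ≡ 3/5 = 3/5
A ≡ A = 1/5 ≡ 1/5 = 1
(A ≡ B) ⊃ (A ≡ A) = 3/5 ⊃ 1 = 1
A ⊃ A = 1/5 ⊃ 1/5 = 1
A ≡ A = 1/5 ≡ 1/5 = 1
(A ⊃ A) ⊃ (A ≡ A) = 1 ⊃ 1 = 1
B ≡ A = 3/5 ≡ 1/5 = 3/5
((A ⊃ A) ⊃ (A ≡ A)) ≡ (B ≡ A) = 1 ≡ 3/5 = 3/5
((A ≡ B) ⊃ (A ≡ A)) ≡ (((A ⊃ A) ⊃ (A ≡ A)) ≡ (B ≡ A)) = 1 ≡ 3/5 = 3/5
(¬A ⊃ ((A ≡ A) ≡ B)) ⊃ (((A ≡ B) ⊃ (A ≡ A)) ≡ (((A ⊃ A) ⊃ (A ≡ A)) ≡ (B ≡ A))) = 4/5 ⊃ 3/5 = 4/5
¬B = ¬3/5 = 2/5
¬¬B = ¬2/5 = 3/5
A ⊃ B = 1/5 ⊃ 3/5 = 1
¬¬B ≡ (A ⊃ B) = 3/5 ≡ 1 = 3/5
¬(¬¬B ≡ (A ⊃ B)) = ¬3/5 = 2/5
¬¬(¬¬B ≡ (A ⊃ B)) = ¬2/5 = 3/5
A ⊃ A = 1/5 ⊃ 1/5 = 1
(A ⊃ A) ≡ B = 1 ≡ 3/5 = 3/5
A ≡ B = 1/5 ≡ 3/5 = 3/5
¬A = ¬1/5 = 4/5
¬¬A = ¬4/5 = 1/5
(A ≡ B) ≡ ¬¬A = 3/5 ≡ 1/5 = 3/5
((A ⊃ A) ≡ B) ≡ ((A ≡ B) ≡ ¬¬A) = 3/5 ≡ 3/5 = 1
A ⊃ A = 1/5 ⊃ 1/5 = 1
¬(A ⊃ A) = ¬1 = 0
A ≡ B = 1/5 ≡ 3/5 = 3/5
(A ≡ B) ⊃ B = 3/5 ⊃ 3/5 = 1
A ≡ A = 1/5 ≡ 1/5 = 1
((A ≡ B) ⊃ B) ≡ (A ≡ A) = 1 ≡ 1 = 1
¬(A ⊃ A) ≡ (((A ≡ B) ⊃ B) ≡ (A ≡ A)) = 0 ≡ 1 = 0
(((A ⊃ A) ≡ B) ≡ ((A ≡ B) ≡ ¬¬A)) ≡ (¬(A ⊃ A) ≡ (((A ≡ B) ⊃ B) ≡ (A ≡ A))) = 1 ≡ 0 = 0
¬¬(¬¬B ≡ (A ⊃ B)) ≡ ((((A ⊃ A) ≡ B) ≡ ((A ≡ B) ≡ ¬¬A)) ≡ (¬(A ⊃ A) ≡ (((A ≡ B) ⊃ B) ≡ (A ≡ A)))) = 3/5 ≡ 0 = 2/5
((¬A ⊃ ((A ≡ A) ≡ B)) ⊃ (((A ≡ B) ⊃ (A ≡ A)) ≡ (((A ⊃ A) ⊃ (A ≡ A)) ≡ (B ≡ A)))) ≡ (¬¬(¬¬B ≡ (A ⊃ B)) ≡ ((((A ⊃ A) ≡ B) ≡ ((A ≡ B) ≡ ¬¬A)) ≡ (¬(A ⊃ A) ≡ (((A ≡ B) ⊃ B) ≡ (A ≡ A))))) = 4/5 ≡ 2/5 = 3/5

3/5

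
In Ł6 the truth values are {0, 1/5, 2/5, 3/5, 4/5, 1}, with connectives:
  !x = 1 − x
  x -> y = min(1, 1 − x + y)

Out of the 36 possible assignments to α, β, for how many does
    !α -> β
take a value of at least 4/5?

value 1: 21 assignments (counts)
value 4/5: 5 assignments (counts)
value 3/5: 4 assignments
value 2/5: 3 assignments
value 1/5: 2 assignments
value 0: 1 assignment
So 26 of the 36 assignments meet the threshold.

26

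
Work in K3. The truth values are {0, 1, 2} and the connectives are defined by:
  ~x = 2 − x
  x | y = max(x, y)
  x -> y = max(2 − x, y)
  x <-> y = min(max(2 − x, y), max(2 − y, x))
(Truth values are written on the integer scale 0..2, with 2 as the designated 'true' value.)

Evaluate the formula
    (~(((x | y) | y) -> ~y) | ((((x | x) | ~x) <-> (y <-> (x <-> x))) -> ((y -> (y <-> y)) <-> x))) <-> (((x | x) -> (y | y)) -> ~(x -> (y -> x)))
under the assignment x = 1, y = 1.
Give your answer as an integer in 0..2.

1

x | y = 1 | 1 = 1
(x | y) | y = 1 | 1 = 1
~y = ~1 = 1
((x | y) | y) -> ~y = 1 -> 1 = 1
~(((x | y) | y) -> ~y) = ~1 = 1
x | x = 1 | 1 = 1
~x = ~1 = 1
(x | x) | ~x = 1 | 1 = 1
x <-> x = 1 <-> 1 = 1
y <-> (x <-> x) = 1 <-> 1 = 1
((x | x) | ~x) <-> (y <-> (x <-> x)) = 1 <-> 1 = 1
y <-> y = 1 <-> 1 = 1
y -> (y <-> y) = 1 -> 1 = 1
(y -> (y <-> y)) <-> x = 1 <-> 1 = 1
(((x | x) | ~x) <-> (y <-> (x <-> x))) -> ((y -> (y <-> y)) <-> x) = 1 -> 1 = 1
~(((x | y) | y) -> ~y) | ((((x | x) | ~x) <-> (y <-> (x <-> x))) -> ((y -> (y <-> y)) <-> x)) = 1 | 1 = 1
x | x = 1 | 1 = 1
y | y = 1 | 1 = 1
(x | x) -> (y | y) = 1 -> 1 = 1
y -> x = 1 -> 1 = 1
x -> (y -> x) = 1 -> 1 = 1
~(x -> (y -> x)) = ~1 = 1
((x | x) -> (y | y)) -> ~(x -> (y -> x)) = 1 -> 1 = 1
(~(((x | y) | y) -> ~y) | ((((x | x) | ~x) <-> (y <-> (x <-> x))) -> ((y -> (y <-> y)) <-> x))) <-> (((x | x) -> (y | y)) -> ~(x -> (y -> x))) = 1 <-> 1 = 1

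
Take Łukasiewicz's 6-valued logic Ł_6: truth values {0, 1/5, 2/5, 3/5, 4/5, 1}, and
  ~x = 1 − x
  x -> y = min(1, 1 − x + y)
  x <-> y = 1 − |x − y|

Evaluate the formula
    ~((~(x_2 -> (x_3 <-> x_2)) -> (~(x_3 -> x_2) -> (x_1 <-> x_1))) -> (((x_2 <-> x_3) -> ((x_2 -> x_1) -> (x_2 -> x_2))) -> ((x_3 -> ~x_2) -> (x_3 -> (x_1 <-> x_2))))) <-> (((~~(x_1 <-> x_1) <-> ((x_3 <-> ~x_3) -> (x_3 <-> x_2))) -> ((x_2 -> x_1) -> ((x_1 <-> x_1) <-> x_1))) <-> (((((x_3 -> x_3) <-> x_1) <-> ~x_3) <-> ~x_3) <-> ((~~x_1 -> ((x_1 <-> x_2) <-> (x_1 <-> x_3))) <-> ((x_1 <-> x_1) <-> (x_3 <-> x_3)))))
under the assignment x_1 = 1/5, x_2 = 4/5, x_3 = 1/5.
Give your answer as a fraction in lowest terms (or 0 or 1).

x_3 <-> x_2 = 1/5 <-> 4/5 = 2/5
x_2 -> (x_3 <-> x_2) = 4/5 -> 2/5 = 3/5
~(x_2 -> (x_3 <-> x_2)) = ~3/5 = 2/5
x_3 -> x_2 = 1/5 -> 4/5 = 1
~(x_3 -> x_2) = ~1 = 0
x_1 <-> x_1 = 1/5 <-> 1/5 = 1
~(x_3 -> x_2) -> (x_1 <-> x_1) = 0 -> 1 = 1
~(x_2 -> (x_3 <-> x_2)) -> (~(x_3 -> x_2) -> (x_1 <-> x_1)) = 2/5 -> 1 = 1
x_2 <-> x_3 = 4/5 <-> 1/5 = 2/5
x_2 -> x_1 = 4/5 -> 1/5 = 2/5
x_2 -> x_2 = 4/5 -> 4/5 = 1
(x_2 -> x_1) -> (x_2 -> x_2) = 2/5 -> 1 = 1
(x_2 <-> x_3) -> ((x_2 -> x_1) -> (x_2 -> x_2)) = 2/5 -> 1 = 1
~x_2 = ~4/5 = 1/5
x_3 -> ~x_2 = 1/5 -> 1/5 = 1
x_1 <-> x_2 = 1/5 <-> 4/5 = 2/5
x_3 -> (x_1 <-> x_2) = 1/5 -> 2/5 = 1
(x_3 -> ~x_2) -> (x_3 -> (x_1 <-> x_2)) = 1 -> 1 = 1
((x_2 <-> x_3) -> ((x_2 -> x_1) -> (x_2 -> x_2))) -> ((x_3 -> ~x_2) -> (x_3 -> (x_1 <-> x_2))) = 1 -> 1 = 1
(~(x_2 -> (x_3 <-> x_2)) -> (~(x_3 -> x_2) -> (x_1 <-> x_1))) -> (((x_2 <-> x_3) -> ((x_2 -> x_1) -> (x_2 -> x_2))) -> ((x_3 -> ~x_2) -> (x_3 -> (x_1 <-> x_2)))) = 1 -> 1 = 1
~((~(x_2 -> (x_3 <-> x_2)) -> (~(x_3 -> x_2) -> (x_1 <-> x_1))) -> (((x_2 <-> x_3) -> ((x_2 -> x_1) -> (x_2 -> x_2))) -> ((x_3 -> ~x_2) -> (x_3 -> (x_1 <-> x_2))))) = ~1 = 0
x_1 <-> x_1 = 1/5 <-> 1/5 = 1
~(x_1 <-> x_1) = ~1 = 0
~~(x_1 <-> x_1) = ~0 = 1
~x_3 = ~1/5 = 4/5
x_3 <-> ~x_3 = 1/5 <-> 4/5 = 2/5
x_3 <-> x_2 = 1/5 <-> 4/5 = 2/5
(x_3 <-> ~x_3) -> (x_3 <-> x_2) = 2/5 -> 2/5 = 1
~~(x_1 <-> x_1) <-> ((x_3 <-> ~x_3) -> (x_3 <-> x_2)) = 1 <-> 1 = 1
x_2 -> x_1 = 4/5 -> 1/5 = 2/5
x_1 <-> x_1 = 1/5 <-> 1/5 = 1
(x_1 <-> x_1) <-> x_1 = 1 <-> 1/5 = 1/5
(x_2 -> x_1) -> ((x_1 <-> x_1) <-> x_1) = 2/5 -> 1/5 = 4/5
(~~(x_1 <-> x_1) <-> ((x_3 <-> ~x_3) -> (x_3 <-> x_2))) -> ((x_2 -> x_1) -> ((x_1 <-> x_1) <-> x_1)) = 1 -> 4/5 = 4/5
x_3 -> x_3 = 1/5 -> 1/5 = 1
(x_3 -> x_3) <-> x_1 = 1 <-> 1/5 = 1/5
~x_3 = ~1/5 = 4/5
((x_3 -> x_3) <-> x_1) <-> ~x_3 = 1/5 <-> 4/5 = 2/5
~x_3 = ~1/5 = 4/5
(((x_3 -> x_3) <-> x_1) <-> ~x_3) <-> ~x_3 = 2/5 <-> 4/5 = 3/5
~x_1 = ~1/5 = 4/5
~~x_1 = ~4/5 = 1/5
x_1 <-> x_2 = 1/5 <-> 4/5 = 2/5
x_1 <-> x_3 = 1/5 <-> 1/5 = 1
(x_1 <-> x_2) <-> (x_1 <-> x_3) = 2/5 <-> 1 = 2/5
~~x_1 -> ((x_1 <-> x_2) <-> (x_1 <-> x_3)) = 1/5 -> 2/5 = 1
x_1 <-> x_1 = 1/5 <-> 1/5 = 1
x_3 <-> x_3 = 1/5 <-> 1/5 = 1
(x_1 <-> x_1) <-> (x_3 <-> x_3) = 1 <-> 1 = 1
(~~x_1 -> ((x_1 <-> x_2) <-> (x_1 <-> x_3))) <-> ((x_1 <-> x_1) <-> (x_3 <-> x_3)) = 1 <-> 1 = 1
((((x_3 -> x_3) <-> x_1) <-> ~x_3) <-> ~x_3) <-> ((~~x_1 -> ((x_1 <-> x_2) <-> (x_1 <-> x_3))) <-> ((x_1 <-> x_1) <-> (x_3 <-> x_3))) = 3/5 <-> 1 = 3/5
((~~(x_1 <-> x_1) <-> ((x_3 <-> ~x_3) -> (x_3 <-> x_2))) -> ((x_2 -> x_1) -> ((x_1 <-> x_1) <-> x_1))) <-> (((((x_3 -> x_3) <-> x_1) <-> ~x_3) <-> ~x_3) <-> ((~~x_1 -> ((x_1 <-> x_2) <-> (x_1 <-> x_3))) <-> ((x_1 <-> x_1) <-> (x_3 <-> x_3)))) = 4/5 <-> 3/5 = 4/5
~((~(x_2 -> (x_3 <-> x_2)) -> (~(x_3 -> x_2) -> (x_1 <-> x_1))) -> (((x_2 <-> x_3) -> ((x_2 -> x_1) -> (x_2 -> x_2))) -> ((x_3 -> ~x_2) -> (x_3 -> (x_1 <-> x_2))))) <-> (((~~(x_1 <-> x_1) <-> ((x_3 <-> ~x_3) -> (x_3 <-> x_2))) -> ((x_2 -> x_1) -> ((x_1 <-> x_1) <-> x_1))) <-> (((((x_3 -> x_3) <-> x_1) <-> ~x_3) <-> ~x_3) <-> ((~~x_1 -> ((x_1 <-> x_2) <-> (x_1 <-> x_3))) <-> ((x_1 <-> x_1) <-> (x_3 <-> x_3))))) = 0 <-> 4/5 = 1/5

1/5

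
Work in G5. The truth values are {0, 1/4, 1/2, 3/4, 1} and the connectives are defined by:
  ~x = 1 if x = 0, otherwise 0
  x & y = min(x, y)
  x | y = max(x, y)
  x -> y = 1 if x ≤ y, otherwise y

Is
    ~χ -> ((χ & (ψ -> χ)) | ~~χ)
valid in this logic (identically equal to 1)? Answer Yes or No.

Counterexample: take ψ = 0, χ = 0.
~χ = ~0 = 1
ψ -> χ = 0 -> 0 = 1
χ & (ψ -> χ) = 0 & 1 = 0
~χ = ~0 = 1
~~χ = ~1 = 0
(χ & (ψ -> χ)) | ~~χ = 0 | 0 = 0
~χ -> ((χ & (ψ -> χ)) | ~~χ) = 1 -> 0 = 0
This gives 0 ≠ 1.

No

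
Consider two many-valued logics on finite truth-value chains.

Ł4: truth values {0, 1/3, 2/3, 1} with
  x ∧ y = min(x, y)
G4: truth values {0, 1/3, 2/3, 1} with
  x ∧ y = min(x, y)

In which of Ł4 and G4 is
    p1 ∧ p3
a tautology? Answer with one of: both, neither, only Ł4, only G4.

neither

In Ł4: at p1 = 0, p3 = 0 the value is 0 — not a tautology.
In G4: at p1 = 0, p3 = 0 the value is 0 — not a tautology.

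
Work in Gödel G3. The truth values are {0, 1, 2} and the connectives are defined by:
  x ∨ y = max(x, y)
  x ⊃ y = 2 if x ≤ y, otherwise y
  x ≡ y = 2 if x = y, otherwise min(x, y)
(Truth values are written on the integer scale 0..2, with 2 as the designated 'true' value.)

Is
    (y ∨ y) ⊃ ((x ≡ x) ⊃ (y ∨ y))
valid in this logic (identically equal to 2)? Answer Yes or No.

Yes

x = 0, y = 0 ↦ 2
x = 0, y = 1 ↦ 2
x = 0, y = 2 ↦ 2
x = 1, y = 0 ↦ 2
x = 1, y = 1 ↦ 2
x = 1, y = 2 ↦ 2
x = 2, y = 0 ↦ 2
x = 2, y = 1 ↦ 2
x = 2, y = 2 ↦ 2
Every assignment gives a value ≥ 2.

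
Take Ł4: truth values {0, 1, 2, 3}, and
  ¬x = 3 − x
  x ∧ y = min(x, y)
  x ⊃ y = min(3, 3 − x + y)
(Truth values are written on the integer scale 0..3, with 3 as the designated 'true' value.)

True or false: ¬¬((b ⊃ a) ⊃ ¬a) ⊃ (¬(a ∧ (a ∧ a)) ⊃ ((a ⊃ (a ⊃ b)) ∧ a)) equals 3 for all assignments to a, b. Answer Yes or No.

No

Counterexample: take a = 0, b = 0.
b ⊃ a = 0 ⊃ 0 = 3
¬a = ¬0 = 3
(b ⊃ a) ⊃ ¬a = 3 ⊃ 3 = 3
¬((b ⊃ a) ⊃ ¬a) = ¬3 = 0
¬¬((b ⊃ a) ⊃ ¬a) = ¬0 = 3
a ∧ a = 0 ∧ 0 = 0
a ∧ (a ∧ a) = 0 ∧ 0 = 0
¬(a ∧ (a ∧ a)) = ¬0 = 3
a ⊃ b = 0 ⊃ 0 = 3
a ⊃ (a ⊃ b) = 0 ⊃ 3 = 3
(a ⊃ (a ⊃ b)) ∧ a = 3 ∧ 0 = 0
¬(a ∧ (a ∧ a)) ⊃ ((a ⊃ (a ⊃ b)) ∧ a) = 3 ⊃ 0 = 0
¬¬((b ⊃ a) ⊃ ¬a) ⊃ (¬(a ∧ (a ∧ a)) ⊃ ((a ⊃ (a ⊃ b)) ∧ a)) = 3 ⊃ 0 = 0
This gives 0 ≠ 3.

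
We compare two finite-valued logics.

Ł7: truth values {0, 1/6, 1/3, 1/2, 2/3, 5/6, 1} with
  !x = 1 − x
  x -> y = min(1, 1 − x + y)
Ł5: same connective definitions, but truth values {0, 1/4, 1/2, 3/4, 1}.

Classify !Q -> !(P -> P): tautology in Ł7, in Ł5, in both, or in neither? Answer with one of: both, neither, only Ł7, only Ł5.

neither

In Ł7: at P = 0, Q = 0 the value is 0 — not a tautology.
In Ł5: at P = 0, Q = 0 the value is 0 — not a tautology.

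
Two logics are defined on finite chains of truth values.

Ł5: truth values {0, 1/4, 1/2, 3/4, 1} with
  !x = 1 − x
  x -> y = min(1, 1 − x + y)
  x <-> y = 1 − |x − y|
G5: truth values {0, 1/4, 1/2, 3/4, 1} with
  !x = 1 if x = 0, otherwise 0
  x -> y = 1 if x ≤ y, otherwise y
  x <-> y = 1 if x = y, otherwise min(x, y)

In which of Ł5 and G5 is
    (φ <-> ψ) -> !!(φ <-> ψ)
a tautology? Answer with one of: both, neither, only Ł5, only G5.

both

In Ł5: every assignment gives 1 — tautology.
In G5: every assignment gives 1 — tautology.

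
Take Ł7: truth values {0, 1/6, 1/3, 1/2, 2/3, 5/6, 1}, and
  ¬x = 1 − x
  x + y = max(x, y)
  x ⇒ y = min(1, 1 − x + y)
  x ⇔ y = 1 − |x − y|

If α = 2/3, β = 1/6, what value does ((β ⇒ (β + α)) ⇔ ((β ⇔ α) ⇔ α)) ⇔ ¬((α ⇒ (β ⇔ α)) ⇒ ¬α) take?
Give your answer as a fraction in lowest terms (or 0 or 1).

β + α = 1/6 + 2/3 = 2/3
β ⇒ (β + α) = 1/6 ⇒ 2/3 = 1
β ⇔ α = 1/6 ⇔ 2/3 = 1/2
(β ⇔ α) ⇔ α = 1/2 ⇔ 2/3 = 5/6
(β ⇒ (β + α)) ⇔ ((β ⇔ α) ⇔ α) = 1 ⇔ 5/6 = 5/6
β ⇔ α = 1/6 ⇔ 2/3 = 1/2
α ⇒ (β ⇔ α) = 2/3 ⇒ 1/2 = 5/6
¬α = ¬2/3 = 1/3
(α ⇒ (β ⇔ α)) ⇒ ¬α = 5/6 ⇒ 1/3 = 1/2
¬((α ⇒ (β ⇔ α)) ⇒ ¬α) = ¬1/2 = 1/2
((β ⇒ (β + α)) ⇔ ((β ⇔ α) ⇔ α)) ⇔ ¬((α ⇒ (β ⇔ α)) ⇒ ¬α) = 5/6 ⇔ 1/2 = 2/3

2/3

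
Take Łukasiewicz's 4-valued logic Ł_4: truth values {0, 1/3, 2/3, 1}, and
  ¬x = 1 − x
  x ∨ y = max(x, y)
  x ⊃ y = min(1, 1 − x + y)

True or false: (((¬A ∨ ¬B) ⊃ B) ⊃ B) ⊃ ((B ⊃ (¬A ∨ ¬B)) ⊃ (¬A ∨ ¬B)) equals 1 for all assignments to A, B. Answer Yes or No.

A = 0, B = 0 ↦ 1
A = 0, B = 1/3 ↦ 1
A = 0, B = 2/3 ↦ 1
A = 0, B = 1 ↦ 1
A = 1/3, B = 0 ↦ 1
A = 1/3, B = 1/3 ↦ 1
A = 1/3, B = 2/3 ↦ 1
A = 1/3, B = 1 ↦ 1
A = 2/3, B = 0 ↦ 1
A = 2/3, B = 1/3 ↦ 1
A = 2/3, B = 2/3 ↦ 1
A = 2/3, B = 1 ↦ 1
A = 1, B = 0 ↦ 1
A = 1, B = 1/3 ↦ 1
A = 1, B = 2/3 ↦ 1
A = 1, B = 1 ↦ 1
Every assignment gives a value ≥ 1.

Yes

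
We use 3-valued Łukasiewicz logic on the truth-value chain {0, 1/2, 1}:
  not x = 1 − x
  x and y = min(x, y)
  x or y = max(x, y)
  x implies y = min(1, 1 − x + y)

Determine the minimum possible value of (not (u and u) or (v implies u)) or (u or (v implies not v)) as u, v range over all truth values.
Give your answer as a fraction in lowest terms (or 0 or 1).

Take u = 1/2, v = 1:
u and u = 1/2 and 1/2 = 1/2
not (u and u) = not 1/2 = 1/2
v implies u = 1 implies 1/2 = 1/2
not (u and u) or (v implies u) = 1/2 or 1/2 = 1/2
not v = not 1 = 0
v implies not v = 1 implies 0 = 0
u or (v implies not v) = 1/2 or 0 = 1/2
(not (u and u) or (v implies u)) or (u or (v implies not v)) = 1/2 or 1/2 = 1/2
No assignment yields a value below 1/2, so this is the minimum.

1/2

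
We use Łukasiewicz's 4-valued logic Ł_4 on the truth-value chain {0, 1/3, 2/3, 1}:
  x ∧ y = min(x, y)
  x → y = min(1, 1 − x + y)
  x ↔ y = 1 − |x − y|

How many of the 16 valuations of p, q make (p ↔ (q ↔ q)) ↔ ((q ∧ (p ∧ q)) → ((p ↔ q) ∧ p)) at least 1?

p = 0, q = 0 ↦ 0  <
p = 0, q = 1/3 ↦ 0  <
p = 0, q = 2/3 ↦ 0  <
p = 0, q = 1 ↦ 0  <
p = 1/3, q = 0 ↦ 1/3  <
p = 1/3, q = 1/3 ↦ 1/3  <
p = 1/3, q = 2/3 ↦ 1/3  <
p = 1/3, q = 1 ↦ 1/3  <
p = 2/3, q = 0 ↦ 2/3  <
p = 2/3, q = 1/3 ↦ 2/3  <
p = 2/3, q = 2/3 ↦ 2/3  <
p = 2/3, q = 1 ↦ 2/3  <
p = 1, q = 0 ↦ 1  ≥
p = 1, q = 1/3 ↦ 1  ≥
p = 1, q = 2/3 ↦ 1  ≥
p = 1, q = 1 ↦ 1  ≥
So 4 of the 16 assignments meet the threshold.

4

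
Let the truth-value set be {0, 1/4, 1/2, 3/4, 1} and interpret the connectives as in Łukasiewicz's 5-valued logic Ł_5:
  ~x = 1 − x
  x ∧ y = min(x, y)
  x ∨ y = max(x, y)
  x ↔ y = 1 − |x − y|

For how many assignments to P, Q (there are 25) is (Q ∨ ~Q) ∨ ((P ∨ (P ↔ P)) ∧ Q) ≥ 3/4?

value 1: 10 assignments (counts)
value 3/4: 10 assignments (counts)
value 1/2: 5 assignments
So 20 of the 25 assignments meet the threshold.

20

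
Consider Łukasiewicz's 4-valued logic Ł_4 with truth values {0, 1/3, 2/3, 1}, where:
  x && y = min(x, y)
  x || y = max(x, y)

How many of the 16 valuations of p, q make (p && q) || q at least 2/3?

8

p = 0, q = 0 ↦ 0  <
p = 0, q = 1/3 ↦ 1/3  <
p = 0, q = 2/3 ↦ 2/3  ≥
p = 0, q = 1 ↦ 1  ≥
p = 1/3, q = 0 ↦ 0  <
p = 1/3, q = 1/3 ↦ 1/3  <
p = 1/3, q = 2/3 ↦ 2/3  ≥
p = 1/3, q = 1 ↦ 1  ≥
p = 2/3, q = 0 ↦ 0  <
p = 2/3, q = 1/3 ↦ 1/3  <
p = 2/3, q = 2/3 ↦ 2/3  ≥
p = 2/3, q = 1 ↦ 1  ≥
p = 1, q = 0 ↦ 0  <
p = 1, q = 1/3 ↦ 1/3  <
p = 1, q = 2/3 ↦ 2/3  ≥
p = 1, q = 1 ↦ 1  ≥
So 8 of the 16 assignments meet the threshold.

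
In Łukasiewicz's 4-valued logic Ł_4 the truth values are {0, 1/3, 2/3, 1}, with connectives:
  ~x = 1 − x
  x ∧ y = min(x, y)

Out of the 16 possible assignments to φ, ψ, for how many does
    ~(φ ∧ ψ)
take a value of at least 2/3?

12

φ = 0, ψ = 0 ↦ 1  ≥
φ = 0, ψ = 1/3 ↦ 1  ≥
φ = 0, ψ = 2/3 ↦ 1  ≥
φ = 0, ψ = 1 ↦ 1  ≥
φ = 1/3, ψ = 0 ↦ 1  ≥
φ = 1/3, ψ = 1/3 ↦ 2/3  ≥
φ = 1/3, ψ = 2/3 ↦ 2/3  ≥
φ = 1/3, ψ = 1 ↦ 2/3  ≥
φ = 2/3, ψ = 0 ↦ 1  ≥
φ = 2/3, ψ = 1/3 ↦ 2/3  ≥
φ = 2/3, ψ = 2/3 ↦ 1/3  <
φ = 2/3, ψ = 1 ↦ 1/3  <
φ = 1, ψ = 0 ↦ 1  ≥
φ = 1, ψ = 1/3 ↦ 2/3  ≥
φ = 1, ψ = 2/3 ↦ 1/3  <
φ = 1, ψ = 1 ↦ 0  <
So 12 of the 16 assignments meet the threshold.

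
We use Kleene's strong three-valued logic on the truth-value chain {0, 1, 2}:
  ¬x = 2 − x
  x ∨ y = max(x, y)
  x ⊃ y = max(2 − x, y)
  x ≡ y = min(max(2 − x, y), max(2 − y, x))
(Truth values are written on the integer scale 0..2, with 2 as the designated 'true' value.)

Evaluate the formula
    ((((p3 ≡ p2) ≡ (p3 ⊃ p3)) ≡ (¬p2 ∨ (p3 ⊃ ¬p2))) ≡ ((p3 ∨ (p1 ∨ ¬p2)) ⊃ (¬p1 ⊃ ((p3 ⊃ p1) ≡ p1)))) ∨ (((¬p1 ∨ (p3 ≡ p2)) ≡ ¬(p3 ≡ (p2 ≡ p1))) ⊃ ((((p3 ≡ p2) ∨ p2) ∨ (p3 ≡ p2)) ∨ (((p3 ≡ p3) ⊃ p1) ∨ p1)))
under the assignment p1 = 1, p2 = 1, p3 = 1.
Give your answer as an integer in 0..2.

1

p3 ≡ p2 = 1 ≡ 1 = 1
p3 ⊃ p3 = 1 ⊃ 1 = 1
(p3 ≡ p2) ≡ (p3 ⊃ p3) = 1 ≡ 1 = 1
¬p2 = ¬1 = 1
¬p2 = ¬1 = 1
p3 ⊃ ¬p2 = 1 ⊃ 1 = 1
¬p2 ∨ (p3 ⊃ ¬p2) = 1 ∨ 1 = 1
((p3 ≡ p2) ≡ (p3 ⊃ p3)) ≡ (¬p2 ∨ (p3 ⊃ ¬p2)) = 1 ≡ 1 = 1
¬p2 = ¬1 = 1
p1 ∨ ¬p2 = 1 ∨ 1 = 1
p3 ∨ (p1 ∨ ¬p2) = 1 ∨ 1 = 1
¬p1 = ¬1 = 1
p3 ⊃ p1 = 1 ⊃ 1 = 1
(p3 ⊃ p1) ≡ p1 = 1 ≡ 1 = 1
¬p1 ⊃ ((p3 ⊃ p1) ≡ p1) = 1 ⊃ 1 = 1
(p3 ∨ (p1 ∨ ¬p2)) ⊃ (¬p1 ⊃ ((p3 ⊃ p1) ≡ p1)) = 1 ⊃ 1 = 1
(((p3 ≡ p2) ≡ (p3 ⊃ p3)) ≡ (¬p2 ∨ (p3 ⊃ ¬p2))) ≡ ((p3 ∨ (p1 ∨ ¬p2)) ⊃ (¬p1 ⊃ ((p3 ⊃ p1) ≡ p1))) = 1 ≡ 1 = 1
¬p1 = ¬1 = 1
p3 ≡ p2 = 1 ≡ 1 = 1
¬p1 ∨ (p3 ≡ p2) = 1 ∨ 1 = 1
p2 ≡ p1 = 1 ≡ 1 = 1
p3 ≡ (p2 ≡ p1) = 1 ≡ 1 = 1
¬(p3 ≡ (p2 ≡ p1)) = ¬1 = 1
(¬p1 ∨ (p3 ≡ p2)) ≡ ¬(p3 ≡ (p2 ≡ p1)) = 1 ≡ 1 = 1
p3 ≡ p2 = 1 ≡ 1 = 1
(p3 ≡ p2) ∨ p2 = 1 ∨ 1 = 1
p3 ≡ p2 = 1 ≡ 1 = 1
((p3 ≡ p2) ∨ p2) ∨ (p3 ≡ p2) = 1 ∨ 1 = 1
p3 ≡ p3 = 1 ≡ 1 = 1
(p3 ≡ p3) ⊃ p1 = 1 ⊃ 1 = 1
((p3 ≡ p3) ⊃ p1) ∨ p1 = 1 ∨ 1 = 1
(((p3 ≡ p2) ∨ p2) ∨ (p3 ≡ p2)) ∨ (((p3 ≡ p3) ⊃ p1) ∨ p1) = 1 ∨ 1 = 1
((¬p1 ∨ (p3 ≡ p2)) ≡ ¬(p3 ≡ (p2 ≡ p1))) ⊃ ((((p3 ≡ p2) ∨ p2) ∨ (p3 ≡ p2)) ∨ (((p3 ≡ p3) ⊃ p1) ∨ p1)) = 1 ⊃ 1 = 1
((((p3 ≡ p2) ≡ (p3 ⊃ p3)) ≡ (¬p2 ∨ (p3 ⊃ ¬p2))) ≡ ((p3 ∨ (p1 ∨ ¬p2)) ⊃ (¬p1 ⊃ ((p3 ⊃ p1) ≡ p1)))) ∨ (((¬p1 ∨ (p3 ≡ p2)) ≡ ¬(p3 ≡ (p2 ≡ p1))) ⊃ ((((p3 ≡ p2) ∨ p2) ∨ (p3 ≡ p2)) ∨ (((p3 ≡ p3) ⊃ p1) ∨ p1))) = 1 ∨ 1 = 1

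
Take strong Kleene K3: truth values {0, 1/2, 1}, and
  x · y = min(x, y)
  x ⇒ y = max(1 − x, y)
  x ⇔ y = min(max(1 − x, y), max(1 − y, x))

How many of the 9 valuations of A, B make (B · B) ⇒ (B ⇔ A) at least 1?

A = 0, B = 0 ↦ 1  ≥
A = 0, B = 1/2 ↦ 1/2  <
A = 0, B = 1 ↦ 0  <
A = 1/2, B = 0 ↦ 1  ≥
A = 1/2, B = 1/2 ↦ 1/2  <
A = 1/2, B = 1 ↦ 1/2  <
A = 1, B = 0 ↦ 1  ≥
A = 1, B = 1/2 ↦ 1/2  <
A = 1, B = 1 ↦ 1  ≥
So 4 of the 9 assignments meet the threshold.

4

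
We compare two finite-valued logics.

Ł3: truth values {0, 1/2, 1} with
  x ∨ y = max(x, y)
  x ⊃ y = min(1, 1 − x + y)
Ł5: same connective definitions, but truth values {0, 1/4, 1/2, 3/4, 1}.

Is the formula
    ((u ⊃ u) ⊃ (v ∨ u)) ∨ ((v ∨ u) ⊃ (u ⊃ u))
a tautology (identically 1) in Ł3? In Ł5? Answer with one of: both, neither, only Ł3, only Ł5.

In Ł3: every assignment gives 1 — tautology.
In Ł5: every assignment gives 1 — tautology.

both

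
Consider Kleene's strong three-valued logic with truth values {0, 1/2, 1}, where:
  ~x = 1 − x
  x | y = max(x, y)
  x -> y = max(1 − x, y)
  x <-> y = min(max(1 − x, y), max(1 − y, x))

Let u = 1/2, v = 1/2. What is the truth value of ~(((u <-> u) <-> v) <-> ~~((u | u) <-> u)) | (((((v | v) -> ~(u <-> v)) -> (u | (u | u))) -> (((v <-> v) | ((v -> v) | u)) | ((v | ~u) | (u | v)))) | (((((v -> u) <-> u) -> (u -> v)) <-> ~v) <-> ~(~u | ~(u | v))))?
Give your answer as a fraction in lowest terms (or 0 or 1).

1/2

u <-> u = 1/2 <-> 1/2 = 1/2
(u <-> u) <-> v = 1/2 <-> 1/2 = 1/2
u | u = 1/2 | 1/2 = 1/2
(u | u) <-> u = 1/2 <-> 1/2 = 1/2
~((u | u) <-> u) = ~1/2 = 1/2
~~((u | u) <-> u) = ~1/2 = 1/2
((u <-> u) <-> v) <-> ~~((u | u) <-> u) = 1/2 <-> 1/2 = 1/2
~(((u <-> u) <-> v) <-> ~~((u | u) <-> u)) = ~1/2 = 1/2
v | v = 1/2 | 1/2 = 1/2
u <-> v = 1/2 <-> 1/2 = 1/2
~(u <-> v) = ~1/2 = 1/2
(v | v) -> ~(u <-> v) = 1/2 -> 1/2 = 1/2
u | u = 1/2 | 1/2 = 1/2
u | (u | u) = 1/2 | 1/2 = 1/2
((v | v) -> ~(u <-> v)) -> (u | (u | u)) = 1/2 -> 1/2 = 1/2
v <-> v = 1/2 <-> 1/2 = 1/2
v -> v = 1/2 -> 1/2 = 1/2
(v -> v) | u = 1/2 | 1/2 = 1/2
(v <-> v) | ((v -> v) | u) = 1/2 | 1/2 = 1/2
~u = ~1/2 = 1/2
v | ~u = 1/2 | 1/2 = 1/2
u | v = 1/2 | 1/2 = 1/2
(v | ~u) | (u | v) = 1/2 | 1/2 = 1/2
((v <-> v) | ((v -> v) | u)) | ((v | ~u) | (u | v)) = 1/2 | 1/2 = 1/2
(((v | v) -> ~(u <-> v)) -> (u | (u | u))) -> (((v <-> v) | ((v -> v) | u)) | ((v | ~u) | (u | v))) = 1/2 -> 1/2 = 1/2
v -> u = 1/2 -> 1/2 = 1/2
(v -> u) <-> u = 1/2 <-> 1/2 = 1/2
u -> v = 1/2 -> 1/2 = 1/2
((v -> u) <-> u) -> (u -> v) = 1/2 -> 1/2 = 1/2
~v = ~1/2 = 1/2
(((v -> u) <-> u) -> (u -> v)) <-> ~v = 1/2 <-> 1/2 = 1/2
~u = ~1/2 = 1/2
u | v = 1/2 | 1/2 = 1/2
~(u | v) = ~1/2 = 1/2
~u | ~(u | v) = 1/2 | 1/2 = 1/2
~(~u | ~(u | v)) = ~1/2 = 1/2
((((v -> u) <-> u) -> (u -> v)) <-> ~v) <-> ~(~u | ~(u | v)) = 1/2 <-> 1/2 = 1/2
((((v | v) -> ~(u <-> v)) -> (u | (u | u))) -> (((v <-> v) | ((v -> v) | u)) | ((v | ~u) | (u | v)))) | (((((v -> u) <-> u) -> (u -> v)) <-> ~v) <-> ~(~u | ~(u | v))) = 1/2 | 1/2 = 1/2
~(((u <-> u) <-> v) <-> ~~((u | u) <-> u)) | (((((v | v) -> ~(u <-> v)) -> (u | (u | u))) -> (((v <-> v) | ((v -> v) | u)) | ((v | ~u) | (u | v)))) | (((((v -> u) <-> u) -> (u -> v)) <-> ~v) <-> ~(~u | ~(u | v)))) = 1/2 | 1/2 = 1/2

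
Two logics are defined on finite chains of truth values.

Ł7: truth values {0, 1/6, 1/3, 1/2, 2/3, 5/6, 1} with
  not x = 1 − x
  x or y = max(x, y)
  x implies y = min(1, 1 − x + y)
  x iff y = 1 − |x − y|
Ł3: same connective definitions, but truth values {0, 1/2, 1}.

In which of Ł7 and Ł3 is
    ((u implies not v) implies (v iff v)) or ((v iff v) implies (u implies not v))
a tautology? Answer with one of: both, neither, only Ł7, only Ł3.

both

In Ł7: every assignment gives 1 — tautology.
In Ł3: every assignment gives 1 — tautology.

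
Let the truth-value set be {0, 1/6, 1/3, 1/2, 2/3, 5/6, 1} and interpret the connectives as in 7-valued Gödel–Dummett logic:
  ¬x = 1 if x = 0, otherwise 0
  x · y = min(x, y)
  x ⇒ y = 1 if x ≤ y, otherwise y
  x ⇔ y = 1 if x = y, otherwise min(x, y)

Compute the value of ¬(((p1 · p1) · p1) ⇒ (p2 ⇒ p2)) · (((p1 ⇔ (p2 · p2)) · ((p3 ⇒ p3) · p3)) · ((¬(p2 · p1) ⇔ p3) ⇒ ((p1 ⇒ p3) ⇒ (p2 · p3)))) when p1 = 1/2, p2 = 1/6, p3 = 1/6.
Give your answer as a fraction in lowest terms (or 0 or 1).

p1 · p1 = 1/2 · 1/2 = 1/2
(p1 · p1) · p1 = 1/2 · 1/2 = 1/2
p2 ⇒ p2 = 1/6 ⇒ 1/6 = 1
((p1 · p1) · p1) ⇒ (p2 ⇒ p2) = 1/2 ⇒ 1 = 1
¬(((p1 · p1) · p1) ⇒ (p2 ⇒ p2)) = ¬1 = 0
p2 · p2 = 1/6 · 1/6 = 1/6
p1 ⇔ (p2 · p2) = 1/2 ⇔ 1/6 = 1/6
p3 ⇒ p3 = 1/6 ⇒ 1/6 = 1
(p3 ⇒ p3) · p3 = 1 · 1/6 = 1/6
(p1 ⇔ (p2 · p2)) · ((p3 ⇒ p3) · p3) = 1/6 · 1/6 = 1/6
p2 · p1 = 1/6 · 1/2 = 1/6
¬(p2 · p1) = ¬1/6 = 0
¬(p2 · p1) ⇔ p3 = 0 ⇔ 1/6 = 0
p1 ⇒ p3 = 1/2 ⇒ 1/6 = 1/6
p2 · p3 = 1/6 · 1/6 = 1/6
(p1 ⇒ p3) ⇒ (p2 · p3) = 1/6 ⇒ 1/6 = 1
(¬(p2 · p1) ⇔ p3) ⇒ ((p1 ⇒ p3) ⇒ (p2 · p3)) = 0 ⇒ 1 = 1
((p1 ⇔ (p2 · p2)) · ((p3 ⇒ p3) · p3)) · ((¬(p2 · p1) ⇔ p3) ⇒ ((p1 ⇒ p3) ⇒ (p2 · p3))) = 1/6 · 1 = 1/6
¬(((p1 · p1) · p1) ⇒ (p2 ⇒ p2)) · (((p1 ⇔ (p2 · p2)) · ((p3 ⇒ p3) · p3)) · ((¬(p2 · p1) ⇔ p3) ⇒ ((p1 ⇒ p3) ⇒ (p2 · p3)))) = 0 · 1/6 = 0

0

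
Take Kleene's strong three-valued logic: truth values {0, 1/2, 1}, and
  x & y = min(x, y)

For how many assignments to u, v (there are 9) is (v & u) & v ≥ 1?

u = 0, v = 0 ↦ 0  <
u = 0, v = 1/2 ↦ 0  <
u = 0, v = 1 ↦ 0  <
u = 1/2, v = 0 ↦ 0  <
u = 1/2, v = 1/2 ↦ 1/2  <
u = 1/2, v = 1 ↦ 1/2  <
u = 1, v = 0 ↦ 0  <
u = 1, v = 1/2 ↦ 1/2  <
u = 1, v = 1 ↦ 1  ≥
So 1 of the 9 assignments meets the threshold.

1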